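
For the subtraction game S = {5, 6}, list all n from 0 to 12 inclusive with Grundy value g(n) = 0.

0, 1, 2, 3, 4, 11, 12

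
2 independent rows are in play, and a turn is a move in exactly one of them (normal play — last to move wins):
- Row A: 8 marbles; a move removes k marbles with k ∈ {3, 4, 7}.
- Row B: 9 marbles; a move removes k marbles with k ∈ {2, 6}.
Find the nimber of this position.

Build the Grundy sequence for row A with g(k) = mex{g(k−s) : s ∈ {3, 4, 7}, s ≤ k}:
g(0) = mex{} = 0
g(1) = mex{} = 0
g(2) = mex{} = 0
g(3) = mex{0} = 1
g(4) = mex{0} = 1
g(5) = mex{0} = 1
g(6) = mex{0,1} = 2
g(7) = mex{0,1} = 2
g(8) = mex{0,1} = 2
So g(8) = 2.
For row B, compute g(0), g(1), … with moves {2, 6}:
k:     0  1  2  3  4  5  6  7  8  9
g(k):  0  0  1  1  0  0  1  1  0  0
So g(9) = 0.
The value of a disjunctive sum is the nim-sum of the parts.
Combined value = 2 ⊕ 0 = 2.

2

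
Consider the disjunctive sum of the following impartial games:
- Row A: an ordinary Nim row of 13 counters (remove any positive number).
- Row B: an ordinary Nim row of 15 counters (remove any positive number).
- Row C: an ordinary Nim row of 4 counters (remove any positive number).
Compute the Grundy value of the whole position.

6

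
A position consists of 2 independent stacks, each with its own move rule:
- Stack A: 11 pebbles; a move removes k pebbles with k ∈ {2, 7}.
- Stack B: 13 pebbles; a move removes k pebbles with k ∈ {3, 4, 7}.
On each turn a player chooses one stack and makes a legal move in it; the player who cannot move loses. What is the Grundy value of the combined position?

For stack A, compute g(0), g(1), … with moves {2, 7}:
g(0) = mex{} = 0
g(1) = mex{} = 0
g(2) = mex{0} = 1
g(3) = mex{0} = 1
g(4) = mex{1} = 0
g(5) = mex{1} = 0
g(6) = mex{0} = 1
g(7) = mex{0} = 1
g(8) = mex{0,1} = 2
g(9) = mex{1} = 0
g(10) = mex{1,2} = 0
g(11) = mex{0} = 1
So g(11) = 1.
Build the Grundy sequence for stack B with g(k) = mex{g(k−s) : s ∈ {3, 4, 7}, s ≤ k}:
g(0) = mex{} = 0
g(1) = mex{} = 0
g(2) = mex{} = 0
g(3) = mex{0} = 1
g(4) = mex{0} = 1
g(5) = mex{0} = 1
g(6) = mex{0,1} = 2
g(7) = mex{0,1} = 2
g(8) = mex{0,1} = 2
g(9) = mex{0,1,2} = 3
g(10) = mex{1,2} = 0
g(11) = mex{1,2} = 0
g(12) = mex{1,2,3} = 0
g(13) = mex{0,2,3} = 1
So g(13) = 1.
The value of a disjunctive sum is the nim-sum of the parts.
Combined value = 1 ⊕ 1 = 0.

0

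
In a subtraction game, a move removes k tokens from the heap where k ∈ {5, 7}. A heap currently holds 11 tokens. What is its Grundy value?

2

Build the Grundy sequence with g(k) = mex{g(k−s) : s ∈ {5, 7}, s ≤ k}:
g(0) = mex{} = 0
g(1) = mex{} = 0
g(2) = mex{} = 0
g(3) = mex{} = 0
g(4) = mex{} = 0
g(5) = mex{0} = 1
g(6) = mex{0} = 1
g(7) = mex{0} = 1
g(8) = mex{0} = 1
g(9) = mex{0} = 1
g(10) = mex{0,1} = 2
g(11) = mex{0,1} = 2
So g(11) = 2.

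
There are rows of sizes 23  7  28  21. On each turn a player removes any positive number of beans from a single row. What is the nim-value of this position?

25

Nim-sum: 23 XOR 7 XOR 28 XOR 21 = 25.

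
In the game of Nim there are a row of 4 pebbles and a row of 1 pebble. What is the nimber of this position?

Bitwise XOR of the heap sizes:
  100  (4)
  001  (1)
  ---
  101  (5)

5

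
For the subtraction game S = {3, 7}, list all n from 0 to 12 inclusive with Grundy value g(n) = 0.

0, 1, 2, 6, 10, 11, 12

Compute g(0), g(1), … for moves {3, 7}:
k:     0  1  2  3  4  5  6  7  8  9 10 11 12
g(k):  0  0  0  1  1  1  0  2  2  1  0  0  0
The P-positions (g = 0) in 0..12 are 0, 1, 2, 6, 10, 11, 12.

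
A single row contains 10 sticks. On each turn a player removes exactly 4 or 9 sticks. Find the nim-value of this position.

Build the Grundy sequence with g(k) = mex{g(k−s) : s ∈ {4, 9}, s ≤ k}:
k:     0  1  2  3  4  5  6  7  8  9 10
g(k):  0  0  0  0  1  1  1  1  0  2  2
So g(10) = 2.

2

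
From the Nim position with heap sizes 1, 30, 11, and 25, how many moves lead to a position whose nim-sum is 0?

Compute the nim-sum pairwise:
1 ⊕ 30 = 31
31 ⊕ 11 = 20
20 ⊕ 25 = 13
The overall nim-sum is X = 13. A heap of size p has a winning move iff p XOR X < p (reduce it to p XOR X).
  1: 1 XOR 13 = 12 ≥ 1 — no move.
  30: 30 XOR 13 = 19 < 30 — winning move (to 19).
  11: 11 XOR 13 = 6 < 11 — winning move (to 6).
  25: 25 XOR 13 = 20 < 25 — winning move (to 20).
That gives 3 winning moves.

3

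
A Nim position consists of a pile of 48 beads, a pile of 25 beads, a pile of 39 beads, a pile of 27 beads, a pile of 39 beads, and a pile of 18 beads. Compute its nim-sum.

32

Nim-sum: 48 ⊕ 25 ⊕ 39 ⊕ 27 ⊕ 39 ⊕ 18 = 32.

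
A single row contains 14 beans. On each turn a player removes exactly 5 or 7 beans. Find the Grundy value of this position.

0

Grundy values for subtraction set {5, 7}:
k:     0  1  2  3  4  5  6  7  8  9 10 11 12 13 14
g(k):  0  0  0  0  0  1  1  1  1  1  2  2  0  0  0
So g(14) = 0.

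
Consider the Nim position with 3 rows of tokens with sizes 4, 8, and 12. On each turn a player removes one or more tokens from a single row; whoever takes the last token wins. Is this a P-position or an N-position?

Nim-sum: 4 ^ 8 ^ 12 = 0.
The nim-sum is 0, so this is a P-position: the player to move is in a losing position under optimal play.

P-position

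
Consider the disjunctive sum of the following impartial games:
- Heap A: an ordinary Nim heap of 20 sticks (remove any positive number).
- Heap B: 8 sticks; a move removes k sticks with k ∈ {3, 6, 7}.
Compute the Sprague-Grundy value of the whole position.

Heap A is a plain Nim heap of size 20, so its Grundy value is 20.
For heap B, compute g(0), g(1), … with moves {3, 6, 7}:
g(0) = mex{} = 0
g(1) = mex{} = 0
g(2) = mex{} = 0
g(3) = mex{0} = 1
g(4) = mex{0} = 1
g(5) = mex{0} = 1
g(6) = mex{0,1} = 2
g(7) = mex{0,1} = 2
g(8) = mex{0,1} = 2
So g(8) = 2.
The value of a disjunctive sum is the nim-sum of the parts.
Combined value = 20 XOR 2 = 22.

22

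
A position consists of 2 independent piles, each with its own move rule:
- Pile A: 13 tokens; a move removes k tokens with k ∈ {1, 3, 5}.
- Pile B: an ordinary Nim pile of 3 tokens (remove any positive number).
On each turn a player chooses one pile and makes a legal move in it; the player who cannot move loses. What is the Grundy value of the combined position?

Grundy values for pile A (subtraction set {1, 3, 5}):
k:     0  1  2  3  4  5  6  7  8  9 10 11 12 13
g(k):  0  1  0  1  0  1  0  1  0  1  0  1  0  1
So g(13) = 1.
Pile B is a plain Nim pile of size 3, so its Grundy value is 3.
By the Sprague-Grundy theorem, the Grundy value of a sum of independent games is the XOR of the component values.
Combined value = 1 ⊕ 3 = 2.

2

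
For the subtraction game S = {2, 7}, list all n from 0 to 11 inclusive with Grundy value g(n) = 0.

0, 1, 4, 5, 9, 10

Build the Grundy sequence with g(k) = mex{g(k−s) : s ∈ {2, 7}, s ≤ k}:
k:     0  1  2  3  4  5  6  7  8  9 10 11
g(k):  0  0  1  1  0  0  1  1  2  0  0  1
The P-positions (g = 0) in 0..11 are 0, 1, 4, 5, 9, 10.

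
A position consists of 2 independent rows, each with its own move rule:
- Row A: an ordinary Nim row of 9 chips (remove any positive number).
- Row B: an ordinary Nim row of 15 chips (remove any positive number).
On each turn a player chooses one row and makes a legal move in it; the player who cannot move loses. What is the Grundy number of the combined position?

6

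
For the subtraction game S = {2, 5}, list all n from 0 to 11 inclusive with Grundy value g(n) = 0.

0, 1, 4, 7, 8, 11

Grundy values for subtraction set {2, 5}:
g(0) = mex{} = 0
g(1) = mex{} = 0
g(2) = mex{0} = 1
g(3) = mex{0} = 1
g(4) = mex{1} = 0
g(5) = mex{0,1} = 2
g(6) = mex{0} = 1
g(7) = mex{1,2} = 0
g(8) = mex{1} = 0
g(9) = mex{0} = 1
g(10) = mex{0,2} = 1
g(11) = mex{1} = 0
The P-positions (g = 0) in 0..11 are 0, 1, 4, 7, 8, 11.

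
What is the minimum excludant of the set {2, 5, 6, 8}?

0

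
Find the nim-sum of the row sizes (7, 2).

5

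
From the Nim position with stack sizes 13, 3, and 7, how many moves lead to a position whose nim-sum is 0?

Nim-sum: 13 ^ 3 ^ 7 = 9.
The overall nim-sum is X = 9. A stack of size p has a winning move iff p XOR X < p (reduce it to p XOR X).
  13: 13 XOR 9 = 4 < 13 — winning move (to 4).
  3: 3 XOR 9 = 10 ≥ 3 — no move.
  7: 7 XOR 9 = 14 ≥ 7 — no move.
That gives 1 winning move.

1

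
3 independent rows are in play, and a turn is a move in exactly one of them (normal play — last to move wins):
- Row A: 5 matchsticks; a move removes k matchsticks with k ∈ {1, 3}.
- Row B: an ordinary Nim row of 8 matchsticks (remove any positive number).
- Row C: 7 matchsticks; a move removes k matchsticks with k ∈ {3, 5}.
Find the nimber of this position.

11

For row A, compute g(0), g(1), … with moves {1, 3}:
g(0) = mex{} = 0
g(1) = mex{0} = 1
g(2) = mex{1} = 0
g(3) = mex{0} = 1
g(4) = mex{1} = 0
g(5) = mex{0} = 1
So g(5) = 1.
Row B is a plain Nim row of size 8, so its Grundy value is 8.
Grundy values for row C (subtraction set {3, 5}):
k:     0  1  2  3  4  5  6  7
g(k):  0  0  0  1  1  1  2  2
So g(7) = 2.
The value of a disjunctive sum is the nim-sum of the parts.
Combined value = 1 ⊕ 8 ⊕ 2 = 11.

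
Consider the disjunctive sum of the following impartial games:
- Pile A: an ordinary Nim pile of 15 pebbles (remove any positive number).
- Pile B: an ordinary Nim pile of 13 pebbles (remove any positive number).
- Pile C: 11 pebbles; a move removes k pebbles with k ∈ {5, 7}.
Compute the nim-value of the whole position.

Pile A is a plain Nim pile of size 15, so its Grundy value is 15.
Pile B is a plain Nim pile of size 13, so its Grundy value is 13.
Build the Grundy sequence for pile C with g(k) = mex{g(k−s) : s ∈ {5, 7}, s ≤ k}:
g(0) = mex{} = 0
g(1) = mex{} = 0
g(2) = mex{} = 0
g(3) = mex{} = 0
g(4) = mex{} = 0
g(5) = mex{0} = 1
g(6) = mex{0} = 1
g(7) = mex{0} = 1
g(8) = mex{0} = 1
g(9) = mex{0} = 1
g(10) = mex{0,1} = 2
g(11) = mex{0,1} = 2
So g(11) = 2.
The value of a disjunctive sum is the nim-sum of the parts.
Combined value = 15 XOR 13 XOR 2 = 0.

0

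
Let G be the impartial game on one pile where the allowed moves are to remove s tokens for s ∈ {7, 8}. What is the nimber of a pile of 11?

Compute g(0), g(1), … for moves {7, 8}:
g(0) = mex{} = 0
g(1) = mex{} = 0
g(2) = mex{} = 0
g(3) = mex{} = 0
g(4) = mex{} = 0
g(5) = mex{} = 0
g(6) = mex{} = 0
g(7) = mex{0} = 1
g(8) = mex{0} = 1
g(9) = mex{0} = 1
g(10) = mex{0} = 1
g(11) = mex{0} = 1
So g(11) = 1.

1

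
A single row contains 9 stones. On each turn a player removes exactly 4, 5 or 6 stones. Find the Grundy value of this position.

2

Build the Grundy sequence with g(k) = mex{g(k−s) : s ∈ {4, 5, 6}, s ≤ k}:
k:     0  1  2  3  4  5  6  7  8  9
g(k):  0  0  0  0  1  1  1  1  2  2
So g(9) = 2.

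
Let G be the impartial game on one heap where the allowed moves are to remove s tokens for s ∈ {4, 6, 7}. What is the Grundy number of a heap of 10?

2

Compute g(0), g(1), … for moves {4, 6, 7}:
k:     0  1  2  3  4  5  6  7  8  9 10
g(k):  0  0  0  0  1  1  1  1  2  2  2
So g(10) = 2.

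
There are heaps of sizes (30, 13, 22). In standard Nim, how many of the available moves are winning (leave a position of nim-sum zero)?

3

In binary:
  11110  (30)
  01101  (13)
  10110  (22)
  -----
  00101  (5)
The overall nim-sum is X = 5. A heap of size p has a winning move iff p XOR X < p (reduce it to p XOR X).
  30: 30 XOR 5 = 27 < 30 — winning move (to 27).
  13: 13 XOR 5 = 8 < 13 — winning move (to 8).
  22: 22 XOR 5 = 19 < 22 — winning move (to 19).
That gives 3 winning moves.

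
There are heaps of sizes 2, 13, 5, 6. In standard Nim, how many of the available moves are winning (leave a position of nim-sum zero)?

Nim-sum: 2 ⊕ 13 ⊕ 5 ⊕ 6 = 12.
The overall nim-sum is X = 12. A heap of size p has a winning move iff p XOR X < p (reduce it to p XOR X).
  2: 2 XOR 12 = 14 ≥ 2 — no move.
  13: 13 XOR 12 = 1 < 13 — winning move (to 1).
  5: 5 XOR 12 = 9 ≥ 5 — no move.
  6: 6 XOR 12 = 10 ≥ 6 — no move.
That gives 1 winning move.

1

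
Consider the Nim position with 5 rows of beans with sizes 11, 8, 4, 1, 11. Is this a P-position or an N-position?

N-position

Bitwise XOR of the heap sizes:
  1011  (11)
  1000  (8)
  0100  (4)
  0001  (1)
  1011  (11)
  ----
  1101  (13)
The nim-sum is 13 ≠ 0, so this is an N-position: the player to move can win.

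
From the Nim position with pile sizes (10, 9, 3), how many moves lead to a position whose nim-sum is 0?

Compute the nim-sum pairwise:
10 ⊕ 9 = 3
3 ⊕ 3 = 0
The nim-sum is already 0, so every move leaves a nonzero nim-sum — there are no winning moves.

0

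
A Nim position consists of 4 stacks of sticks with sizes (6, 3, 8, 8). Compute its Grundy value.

Write each in binary and XOR column by column:
  0110  (6)
  0011  (3)
  1000  (8)
  1000  (8)
  ----
  0101  (5)

5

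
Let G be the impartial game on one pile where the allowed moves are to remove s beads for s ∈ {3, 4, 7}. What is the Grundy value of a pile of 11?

Build the Grundy sequence with g(k) = mex{g(k−s) : s ∈ {3, 4, 7}, s ≤ k}:
g(0) = mex{} = 0
g(1) = mex{} = 0
g(2) = mex{} = 0
g(3) = mex{0} = 1
g(4) = mex{0} = 1
g(5) = mex{0} = 1
g(6) = mex{0,1} = 2
g(7) = mex{0,1} = 2
g(8) = mex{0,1} = 2
g(9) = mex{0,1,2} = 3
g(10) = mex{1,2} = 0
g(11) = mex{1,2} = 0
So g(11) = 0.

0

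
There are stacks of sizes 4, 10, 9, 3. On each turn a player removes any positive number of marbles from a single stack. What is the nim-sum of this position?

Write each in binary and XOR column by column:
  0100  (4)
  1010  (10)
  1001  (9)
  0011  (3)
  ----
  0100  (4)

4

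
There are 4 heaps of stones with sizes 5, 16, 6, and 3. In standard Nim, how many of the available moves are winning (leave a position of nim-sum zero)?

Nim-sum: 5 ^ 16 ^ 6 ^ 3 = 16.
The overall nim-sum is X = 16. A heap of size p has a winning move iff p XOR X < p (reduce it to p XOR X).
  5: 5 XOR 16 = 21 ≥ 5 — no move.
  16: 16 XOR 16 = 0 < 16 — winning move (to 0).
  6: 6 XOR 16 = 22 ≥ 6 — no move.
  3: 3 XOR 16 = 19 ≥ 3 — no move.
That gives 1 winning move.

1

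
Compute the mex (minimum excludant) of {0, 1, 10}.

The values 0, 1 are all present; 2 is the first non-negative integer missing from the set.

2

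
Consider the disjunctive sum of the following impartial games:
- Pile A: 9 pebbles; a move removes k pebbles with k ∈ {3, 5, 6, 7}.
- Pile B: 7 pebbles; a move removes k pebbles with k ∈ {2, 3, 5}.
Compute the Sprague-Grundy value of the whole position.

3

Grundy values for pile A (subtraction set {3, 5, 6, 7}):
g(0) = mex{} = 0
g(1) = mex{} = 0
g(2) = mex{} = 0
g(3) = mex{0} = 1
g(4) = mex{0} = 1
g(5) = mex{0} = 1
g(6) = mex{0,1} = 2
g(7) = mex{0,1} = 2
g(8) = mex{0,1} = 2
g(9) = mex{0,1,2} = 3
So g(9) = 3.
For pile B, compute g(0), g(1), … with moves {2, 3, 5}:
g(0) = mex{} = 0
g(1) = mex{} = 0
g(2) = mex{0} = 1
g(3) = mex{0} = 1
g(4) = mex{0,1} = 2
g(5) = mex{0,1} = 2
g(6) = mex{0,1,2} = 3
g(7) = mex{1,2} = 0
So g(7) = 0.
By the Sprague-Grundy theorem, the Grundy value of a sum of independent games is the XOR of the component values.
Combined value = 3 ⊕ 0 = 3.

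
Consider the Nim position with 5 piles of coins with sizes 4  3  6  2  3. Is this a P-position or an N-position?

P-position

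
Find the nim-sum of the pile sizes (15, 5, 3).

Compute the nim-sum pairwise:
15 ⊕ 5 = 10
10 ⊕ 3 = 9

9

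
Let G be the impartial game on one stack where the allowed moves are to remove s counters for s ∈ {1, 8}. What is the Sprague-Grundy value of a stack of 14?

1

Compute g(0), g(1), … for moves {1, 8}:
g(0) = mex{} = 0
g(1) = mex{0} = 1
g(2) = mex{1} = 0
g(3) = mex{0} = 1
g(4) = mex{1} = 0
g(5) = mex{0} = 1
g(6) = mex{1} = 0
g(7) = mex{0} = 1
g(8) = mex{0,1} = 2
g(9) = mex{1,2} = 0
g(10) = mex{0} = 1
g(11) = mex{1} = 0
g(12) = mex{0} = 1
g(13) = mex{1} = 0
g(14) = mex{0} = 1
So g(14) = 1.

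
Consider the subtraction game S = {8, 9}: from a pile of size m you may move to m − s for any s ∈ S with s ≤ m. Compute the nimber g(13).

1

Build the Grundy sequence with g(k) = mex{g(k−s) : s ∈ {8, 9}, s ≤ k}:
k:     0  1  2  3  4  5  6  7  8  9 10 11 12 13
g(k):  0  0  0  0  0  0  0  0  1  1  1  1  1  1
So g(13) = 1.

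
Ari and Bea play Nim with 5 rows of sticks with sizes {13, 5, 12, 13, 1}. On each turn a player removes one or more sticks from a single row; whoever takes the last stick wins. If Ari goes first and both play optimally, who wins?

Ari wins

Nim-sum: 13 XOR 5 XOR 12 XOR 13 XOR 1 = 8.
The nim-sum is 8 ≠ 0, so this is an N-position: the player to move can win; Ari has a winning move.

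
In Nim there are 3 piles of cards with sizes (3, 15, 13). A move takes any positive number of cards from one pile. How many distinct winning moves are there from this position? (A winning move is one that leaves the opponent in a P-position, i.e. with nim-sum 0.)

Write each in binary and XOR column by column:
  0011  (3)
  1111  (15)
  1101  (13)
  ----
  0001  (1)
The overall nim-sum is X = 1. A pile of size p has a winning move iff p XOR X < p (reduce it to p XOR X).
  3: 3 XOR 1 = 2 < 3 — winning move (to 2).
  15: 15 XOR 1 = 14 < 15 — winning move (to 14).
  13: 13 XOR 1 = 12 < 13 — winning move (to 12).
That gives 3 winning moves.

3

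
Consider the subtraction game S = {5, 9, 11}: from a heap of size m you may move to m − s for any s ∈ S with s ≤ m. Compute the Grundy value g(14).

Build the Grundy sequence with g(k) = mex{g(k−s) : s ∈ {5, 9, 11}, s ≤ k}:
g(0) = mex{} = 0
g(1) = mex{} = 0
g(2) = mex{} = 0
g(3) = mex{} = 0
g(4) = mex{} = 0
g(5) = mex{0} = 1
g(6) = mex{0} = 1
g(7) = mex{0} = 1
g(8) = mex{0} = 1
g(9) = mex{0} = 1
g(10) = mex{0,1} = 2
g(11) = mex{0,1} = 2
g(12) = mex{0,1} = 2
g(13) = mex{0,1} = 2
g(14) = mex{0,1} = 2
So g(14) = 2.

2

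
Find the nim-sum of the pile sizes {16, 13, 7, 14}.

20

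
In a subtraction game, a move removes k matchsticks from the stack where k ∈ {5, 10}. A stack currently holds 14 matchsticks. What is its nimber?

2

Grundy values for subtraction set {5, 10}:
g(0) = mex{} = 0
g(1) = mex{} = 0
g(2) = mex{} = 0
g(3) = mex{} = 0
g(4) = mex{} = 0
g(5) = mex{0} = 1
g(6) = mex{0} = 1
g(7) = mex{0} = 1
g(8) = mex{0} = 1
g(9) = mex{0} = 1
g(10) = mex{0,1} = 2
g(11) = mex{0,1} = 2
g(12) = mex{0,1} = 2
g(13) = mex{0,1} = 2
g(14) = mex{0,1} = 2
So g(14) = 2.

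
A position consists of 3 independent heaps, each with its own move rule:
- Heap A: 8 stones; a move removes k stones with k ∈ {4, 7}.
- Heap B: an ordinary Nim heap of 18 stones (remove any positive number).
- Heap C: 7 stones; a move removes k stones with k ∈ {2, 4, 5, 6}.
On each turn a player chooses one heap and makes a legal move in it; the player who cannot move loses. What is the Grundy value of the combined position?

Grundy values for heap A (subtraction set {4, 7}):
g(0) = mex{} = 0
g(1) = mex{} = 0
g(2) = mex{} = 0
g(3) = mex{} = 0
g(4) = mex{0} = 1
g(5) = mex{0} = 1
g(6) = mex{0} = 1
g(7) = mex{0} = 1
g(8) = mex{0,1} = 2
So g(8) = 2.
Heap B is a plain Nim heap of size 18, so its Grundy value is 18.
Build the Grundy sequence for heap C with g(k) = mex{g(k−s) : s ∈ {2, 4, 5, 6}, s ≤ k}:
k:     0  1  2  3  4  5  6  7
g(k):  0  0  1  1  2  2  3  3
So g(7) = 3.
By the Sprague-Grundy theorem, the Grundy value of a sum of independent games is the XOR of the component values.
Combined value = 2 XOR 18 XOR 3 = 19.

19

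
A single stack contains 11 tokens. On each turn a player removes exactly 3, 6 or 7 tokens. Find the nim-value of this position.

0

Compute g(0), g(1), … for moves {3, 6, 7}:
k:     0  1  2  3  4  5  6  7  8  9 10 11
g(k):  0  0  0  1  1  1  2  2  2  3  0  0
So g(11) = 0.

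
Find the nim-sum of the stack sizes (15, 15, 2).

2

Compute the nim-sum pairwise:
15 XOR 15 = 0
0 XOR 2 = 2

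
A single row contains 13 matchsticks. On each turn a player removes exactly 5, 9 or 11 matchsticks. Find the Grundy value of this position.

2

Grundy values for subtraction set {5, 9, 11}:
g(0) = mex{} = 0
g(1) = mex{} = 0
g(2) = mex{} = 0
g(3) = mex{} = 0
g(4) = mex{} = 0
g(5) = mex{0} = 1
g(6) = mex{0} = 1
g(7) = mex{0} = 1
g(8) = mex{0} = 1
g(9) = mex{0} = 1
g(10) = mex{0,1} = 2
g(11) = mex{0,1} = 2
g(12) = mex{0,1} = 2
g(13) = mex{0,1} = 2
So g(13) = 2.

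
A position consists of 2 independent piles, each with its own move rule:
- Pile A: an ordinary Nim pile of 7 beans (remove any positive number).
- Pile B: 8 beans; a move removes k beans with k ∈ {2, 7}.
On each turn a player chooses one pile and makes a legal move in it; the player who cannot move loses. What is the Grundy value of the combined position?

Pile A is a plain Nim pile of size 7, so its Grundy value is 7.
For pile B, compute g(0), g(1), … with moves {2, 7}:
k:     0  1  2  3  4  5  6  7  8
g(k):  0  0  1  1  0  0  1  1  2
So g(8) = 2.
By the Sprague-Grundy theorem, the Grundy value of a sum of independent games is the XOR of the component values.
Combined value = 7 XOR 2 = 5.

5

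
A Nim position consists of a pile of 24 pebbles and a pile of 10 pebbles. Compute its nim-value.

18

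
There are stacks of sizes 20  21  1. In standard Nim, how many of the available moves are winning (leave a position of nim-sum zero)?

0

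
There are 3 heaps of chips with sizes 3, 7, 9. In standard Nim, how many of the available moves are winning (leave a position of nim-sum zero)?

1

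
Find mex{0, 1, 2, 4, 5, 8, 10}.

The values 0, 1, 2 are all present; 3 is the first non-negative integer missing from the set.

3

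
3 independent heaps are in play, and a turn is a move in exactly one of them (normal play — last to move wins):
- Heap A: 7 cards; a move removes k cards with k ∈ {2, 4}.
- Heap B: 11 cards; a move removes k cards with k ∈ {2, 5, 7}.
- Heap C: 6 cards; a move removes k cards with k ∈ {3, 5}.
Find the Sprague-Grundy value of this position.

1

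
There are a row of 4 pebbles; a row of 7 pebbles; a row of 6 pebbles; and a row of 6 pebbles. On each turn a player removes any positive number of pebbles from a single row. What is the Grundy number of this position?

3

Write each in binary and XOR column by column:
  100  (4)
  111  (7)
  110  (6)
  110  (6)
  ---
  011  (3)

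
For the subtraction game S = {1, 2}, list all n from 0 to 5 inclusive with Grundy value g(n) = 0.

Grundy values for subtraction set {1, 2}:
k:     0  1  2  3  4  5
g(k):  0  1  2  0  1  2
The P-positions (g = 0) in 0..5 are 0, 3.

0, 3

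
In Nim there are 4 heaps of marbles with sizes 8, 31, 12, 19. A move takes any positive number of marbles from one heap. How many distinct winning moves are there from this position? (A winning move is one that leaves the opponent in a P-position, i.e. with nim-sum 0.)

3

Nim-sum: 8 XOR 31 XOR 12 XOR 19 = 8.
The overall nim-sum is X = 8. A heap of size p has a winning move iff p XOR X < p (reduce it to p XOR X).
  8: 8 XOR 8 = 0 < 8 — winning move (to 0).
  31: 31 XOR 8 = 23 < 31 — winning move (to 23).
  12: 12 XOR 8 = 4 < 12 — winning move (to 4).
  19: 19 XOR 8 = 27 ≥ 19 — no move.
That gives 3 winning moves.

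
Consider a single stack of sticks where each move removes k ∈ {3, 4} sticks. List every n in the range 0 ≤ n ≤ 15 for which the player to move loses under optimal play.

0, 1, 2, 7, 8, 9, 14, 15

Compute g(0), g(1), … for moves {3, 4}:
k:     0  1  2  3  4  5  6  7  8  9 10 11 12 13 14 15
g(k):  0  0  0  1  1  1  2  0  0  0  1  1  1  2  0  0
The P-positions (g = 0) in 0..15 are 0, 1, 2, 7, 8, 9, 14, 15.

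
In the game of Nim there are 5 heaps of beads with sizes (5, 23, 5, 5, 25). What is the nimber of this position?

11

Write each in binary and XOR column by column:
  00101  (5)
  10111  (23)
  00101  (5)
  00101  (5)
  11001  (25)
  -----
  01011  (11)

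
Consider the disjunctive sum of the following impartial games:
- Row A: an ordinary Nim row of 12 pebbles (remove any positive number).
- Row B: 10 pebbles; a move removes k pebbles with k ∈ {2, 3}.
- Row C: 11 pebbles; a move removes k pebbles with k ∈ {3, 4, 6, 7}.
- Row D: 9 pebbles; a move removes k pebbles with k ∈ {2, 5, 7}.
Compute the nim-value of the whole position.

14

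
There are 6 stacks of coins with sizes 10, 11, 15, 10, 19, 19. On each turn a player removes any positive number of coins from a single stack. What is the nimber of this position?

4

Nim-sum: 10 XOR 11 XOR 15 XOR 10 XOR 19 XOR 19 = 4.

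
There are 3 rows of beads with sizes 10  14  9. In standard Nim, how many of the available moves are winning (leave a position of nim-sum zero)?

3

Compute the nim-sum pairwise:
10 ^ 14 = 4
4 ^ 9 = 13
The overall nim-sum is X = 13. A row of size p has a winning move iff p XOR X < p (reduce it to p XOR X).
  10: 10 XOR 13 = 7 < 10 — winning move (to 7).
  14: 14 XOR 13 = 3 < 14 — winning move (to 3).
  9: 9 XOR 13 = 4 < 9 — winning move (to 4).
That gives 3 winning moves.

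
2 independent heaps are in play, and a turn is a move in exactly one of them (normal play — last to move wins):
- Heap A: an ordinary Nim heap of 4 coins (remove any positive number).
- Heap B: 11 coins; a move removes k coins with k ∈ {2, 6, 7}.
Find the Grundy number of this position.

5

Heap A is a plain Nim heap of size 4, so its Grundy value is 4.
Grundy values for heap B (subtraction set {2, 6, 7}):
g(0) = mex{} = 0
g(1) = mex{} = 0
g(2) = mex{0} = 1
g(3) = mex{0} = 1
g(4) = mex{1} = 0
g(5) = mex{1} = 0
g(6) = mex{0} = 1
g(7) = mex{0} = 1
g(8) = mex{0,1} = 2
g(9) = mex{1} = 0
g(10) = mex{0,1,2} = 3
g(11) = mex{0} = 1
So g(11) = 1.
The value of a disjunctive sum is the nim-sum of the parts.
Combined value = 4 XOR 1 = 5.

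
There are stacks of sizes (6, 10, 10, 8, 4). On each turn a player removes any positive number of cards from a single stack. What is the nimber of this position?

10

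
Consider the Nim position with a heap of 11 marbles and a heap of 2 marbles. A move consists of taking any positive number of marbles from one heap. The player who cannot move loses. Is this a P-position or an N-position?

In binary:
  1011  (11)
  0010  (2)
  ----
  1001  (9)
The nim-sum is 9 ≠ 0, so this is an N-position: the player to move can win.

N-position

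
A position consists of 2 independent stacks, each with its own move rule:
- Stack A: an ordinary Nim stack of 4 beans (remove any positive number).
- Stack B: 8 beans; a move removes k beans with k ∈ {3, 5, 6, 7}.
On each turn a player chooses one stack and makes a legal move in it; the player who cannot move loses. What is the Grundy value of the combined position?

6

Stack A is a plain Nim stack of size 4, so its Grundy value is 4.
For stack B, compute g(0), g(1), … with moves {3, 5, 6, 7}:
g(0) = mex{} = 0
g(1) = mex{} = 0
g(2) = mex{} = 0
g(3) = mex{0} = 1
g(4) = mex{0} = 1
g(5) = mex{0} = 1
g(6) = mex{0,1} = 2
g(7) = mex{0,1} = 2
g(8) = mex{0,1} = 2
So g(8) = 2.
By the Sprague-Grundy theorem, the Grundy value of a sum of independent games is the XOR of the component values.
Combined value = 4 ⊕ 2 = 6.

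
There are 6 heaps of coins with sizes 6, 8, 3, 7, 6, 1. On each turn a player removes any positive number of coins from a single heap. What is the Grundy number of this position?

Compute the nim-sum pairwise:
6 ^ 8 = 14
14 ^ 3 = 13
13 ^ 7 = 10
10 ^ 6 = 12
12 ^ 1 = 13

13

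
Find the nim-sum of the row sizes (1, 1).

0

Bitwise XOR of the heap sizes:
  1  (1)
  1  (1)
  -
  0  (0)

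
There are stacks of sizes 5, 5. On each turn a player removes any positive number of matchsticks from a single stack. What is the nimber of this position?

0

Nim-sum: 5 XOR 5 = 0.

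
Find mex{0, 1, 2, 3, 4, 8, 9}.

5

The values 0, 1, 2, 3, 4 are all present; 5 is the first non-negative integer missing from the set.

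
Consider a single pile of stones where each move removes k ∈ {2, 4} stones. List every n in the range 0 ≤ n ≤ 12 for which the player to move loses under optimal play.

0, 1, 6, 7, 12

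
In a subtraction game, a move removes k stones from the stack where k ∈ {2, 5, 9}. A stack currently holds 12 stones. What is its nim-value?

Compute g(0), g(1), … for moves {2, 5, 9}:
k:     0  1  2  3  4  5  6  7  8  9 10 11 12
g(k):  0  0  1  1  0  2  1  0  0  1  1  0  2
So g(12) = 2.

2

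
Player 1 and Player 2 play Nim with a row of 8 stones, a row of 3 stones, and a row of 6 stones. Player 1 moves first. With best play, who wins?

Compute the nim-sum pairwise:
8 XOR 3 = 11
11 XOR 6 = 13
The nim-sum is 13 ≠ 0, so this is an N-position: the player to move can win; Player 1 has a winning move.

Player 1 wins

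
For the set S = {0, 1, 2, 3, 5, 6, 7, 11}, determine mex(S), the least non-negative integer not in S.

The values 0, 1, 2, 3 are all present; 4 is the first non-negative integer missing from the set.

4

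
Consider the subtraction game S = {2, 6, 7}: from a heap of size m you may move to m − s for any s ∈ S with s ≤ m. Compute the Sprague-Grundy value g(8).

2

Grundy values for subtraction set {2, 6, 7}:
k:     0  1  2  3  4  5  6  7  8
g(k):  0  0  1  1  0  0  1  1  2
So g(8) = 2.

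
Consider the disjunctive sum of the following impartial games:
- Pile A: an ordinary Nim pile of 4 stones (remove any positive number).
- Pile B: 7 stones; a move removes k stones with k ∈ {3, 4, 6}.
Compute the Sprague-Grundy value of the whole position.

Pile A is a plain Nim pile of size 4, so its Grundy value is 4.
For pile B, compute g(0), g(1), … with moves {3, 4, 6}:
g(0) = mex{} = 0
g(1) = mex{} = 0
g(2) = mex{} = 0
g(3) = mex{0} = 1
g(4) = mex{0} = 1
g(5) = mex{0} = 1
g(6) = mex{0,1} = 2
g(7) = mex{0,1} = 2
So g(7) = 2.
The value of a disjunctive sum is the nim-sum of the parts.
Combined value = 4 ⊕ 2 = 6.

6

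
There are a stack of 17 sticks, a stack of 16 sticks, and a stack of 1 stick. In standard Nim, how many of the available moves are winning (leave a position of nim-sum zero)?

Compute the nim-sum pairwise:
17 ⊕ 16 = 1
1 ⊕ 1 = 0
The nim-sum is already 0, so every move leaves a nonzero nim-sum — there are no winning moves.

0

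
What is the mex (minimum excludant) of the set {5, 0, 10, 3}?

0 is in the set but 1 is not, so the mex is 1.

1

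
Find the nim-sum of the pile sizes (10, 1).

11

Nim-sum: 10 XOR 1 = 11.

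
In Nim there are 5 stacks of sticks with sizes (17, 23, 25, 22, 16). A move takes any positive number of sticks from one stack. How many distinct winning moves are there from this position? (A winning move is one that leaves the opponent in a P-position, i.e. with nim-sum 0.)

Nim-sum: 17 XOR 23 XOR 25 XOR 22 XOR 16 = 25.
The overall nim-sum is X = 25. A stack of size p has a winning move iff p XOR X < p (reduce it to p XOR X).
  17: 17 XOR 25 = 8 < 17 — winning move (to 8).
  23: 23 XOR 25 = 14 < 23 — winning move (to 14).
  25: 25 XOR 25 = 0 < 25 — winning move (to 0).
  22: 22 XOR 25 = 15 < 22 — winning move (to 15).
  16: 16 XOR 25 = 9 < 16 — winning move (to 9).
That gives 5 winning moves.

5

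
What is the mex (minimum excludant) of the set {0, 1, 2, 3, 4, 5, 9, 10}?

6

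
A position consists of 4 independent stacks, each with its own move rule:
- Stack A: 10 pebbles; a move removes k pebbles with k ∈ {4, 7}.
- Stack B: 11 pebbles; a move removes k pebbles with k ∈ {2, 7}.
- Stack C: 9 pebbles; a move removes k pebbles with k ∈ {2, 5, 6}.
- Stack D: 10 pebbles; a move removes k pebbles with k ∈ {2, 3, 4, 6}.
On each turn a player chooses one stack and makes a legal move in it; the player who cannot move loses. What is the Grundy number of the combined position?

0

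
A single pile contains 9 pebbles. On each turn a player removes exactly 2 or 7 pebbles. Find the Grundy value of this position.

0

Build the Grundy sequence with g(k) = mex{g(k−s) : s ∈ {2, 7}, s ≤ k}:
k:     0  1  2  3  4  5  6  7  8  9
g(k):  0  0  1  1  0  0  1  1  2  0
So g(9) = 0.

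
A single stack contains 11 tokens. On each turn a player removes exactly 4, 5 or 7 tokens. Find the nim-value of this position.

0

Build the Grundy sequence with g(k) = mex{g(k−s) : s ∈ {4, 5, 7}, s ≤ k}:
k:     0  1  2  3  4  5  6  7  8  9 10 11
g(k):  0  0  0  0  1  1  1  1  2  2  2  0
So g(11) = 0.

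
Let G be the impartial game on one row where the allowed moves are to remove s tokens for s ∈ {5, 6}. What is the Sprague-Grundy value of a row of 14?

Compute g(0), g(1), … for moves {5, 6}:
k:     0  1  2  3  4  5  6  7  8  9 10 11 12 13 14
g(k):  0  0  0  0  0  1  1  1  1  1  2  0  0  0  0
So g(14) = 0.

0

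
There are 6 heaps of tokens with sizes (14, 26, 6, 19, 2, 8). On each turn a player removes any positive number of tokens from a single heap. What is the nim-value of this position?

11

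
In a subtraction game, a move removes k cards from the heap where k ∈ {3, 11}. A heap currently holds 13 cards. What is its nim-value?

2

Compute g(0), g(1), … for moves {3, 11}:
k:     0  1  2  3  4  5  6  7  8  9 10 11 12 13
g(k):  0  0  0  1  1  1  0  0  0  1  1  1  2  2
So g(13) = 2.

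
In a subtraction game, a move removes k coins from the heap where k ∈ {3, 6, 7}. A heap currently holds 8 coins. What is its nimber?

Compute g(0), g(1), … for moves {3, 6, 7}:
k:     0  1  2  3  4  5  6  7  8
g(k):  0  0  0  1  1  1  2  2  2
So g(8) = 2.

2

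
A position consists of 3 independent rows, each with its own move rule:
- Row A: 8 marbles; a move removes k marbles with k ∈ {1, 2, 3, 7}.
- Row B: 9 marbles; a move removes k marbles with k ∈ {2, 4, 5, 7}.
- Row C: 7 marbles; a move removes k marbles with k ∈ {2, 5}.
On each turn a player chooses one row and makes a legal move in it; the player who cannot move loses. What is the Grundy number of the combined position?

0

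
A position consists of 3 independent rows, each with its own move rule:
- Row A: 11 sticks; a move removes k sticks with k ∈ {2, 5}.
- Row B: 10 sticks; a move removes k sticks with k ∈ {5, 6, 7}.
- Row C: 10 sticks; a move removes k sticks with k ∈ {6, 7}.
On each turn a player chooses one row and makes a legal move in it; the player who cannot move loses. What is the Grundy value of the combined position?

Grundy values for row A (subtraction set {2, 5}):
g(0) = mex{} = 0
g(1) = mex{} = 0
g(2) = mex{0} = 1
g(3) = mex{0} = 1
g(4) = mex{1} = 0
g(5) = mex{0,1} = 2
g(6) = mex{0} = 1
g(7) = mex{1,2} = 0
g(8) = mex{1} = 0
g(9) = mex{0} = 1
g(10) = mex{0,2} = 1
g(11) = mex{1} = 0
So g(11) = 0.
Build the Grundy sequence for row B with g(k) = mex{g(k−s) : s ∈ {5, 6, 7}, s ≤ k}:
k:     0  1  2  3  4  5  6  7  8  9 10
g(k):  0  0  0  0  0  1  1  1  1  1  2
So g(10) = 2.
For row C, compute g(0), g(1), … with moves {6, 7}:
k:     0  1  2  3  4  5  6  7  8  9 10
g(k):  0  0  0  0  0  0  1  1  1  1  1
So g(10) = 1.
The value of a disjunctive sum is the nim-sum of the parts.
Combined value = 0 XOR 2 XOR 1 = 3.

3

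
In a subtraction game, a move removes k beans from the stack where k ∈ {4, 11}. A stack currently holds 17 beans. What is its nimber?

0

Build the Grundy sequence with g(k) = mex{g(k−s) : s ∈ {4, 11}, s ≤ k}:
k:     0  1  2  3  4  5  6  7  8  9 10 11 12 13 14 15 16 17
g(k):  0  0  0  0  1  1  1  1  0  0  0  2  1  1  1  0  0  0
So g(17) = 0.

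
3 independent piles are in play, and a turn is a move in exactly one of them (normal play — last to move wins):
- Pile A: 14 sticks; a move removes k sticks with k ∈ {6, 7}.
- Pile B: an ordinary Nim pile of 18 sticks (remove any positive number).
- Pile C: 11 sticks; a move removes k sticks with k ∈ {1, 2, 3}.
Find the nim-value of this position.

17

Build the Grundy sequence for pile A with g(k) = mex{g(k−s) : s ∈ {6, 7}, s ≤ k}:
g(0) = mex{} = 0
g(1) = mex{} = 0
g(2) = mex{} = 0
g(3) = mex{} = 0
g(4) = mex{} = 0
g(5) = mex{} = 0
g(6) = mex{0} = 1
g(7) = mex{0} = 1
g(8) = mex{0} = 1
g(9) = mex{0} = 1
g(10) = mex{0} = 1
g(11) = mex{0} = 1
g(12) = mex{0,1} = 2
g(13) = mex{1} = 0
g(14) = mex{1} = 0
So g(14) = 0.
Pile B is a plain Nim pile of size 18, so its Grundy value is 18.
Grundy values for pile C (subtraction set {1, 2, 3}):
g(0) = mex{} = 0
g(1) = mex{0} = 1
g(2) = mex{0,1} = 2
g(3) = mex{0,1,2} = 3
g(4) = mex{1,2,3} = 0
g(5) = mex{0,2,3} = 1
g(6) = mex{0,1,3} = 2
g(7) = mex{0,1,2} = 3
g(8) = mex{1,2,3} = 0
g(9) = mex{0,2,3} = 1
g(10) = mex{0,1,3} = 2
g(11) = mex{0,1,2} = 3
So g(11) = 3.
The value of a disjunctive sum is the nim-sum of the parts.
Combined value = 0 ⊕ 18 ⊕ 3 = 17.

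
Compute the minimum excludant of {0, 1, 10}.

2

The values 0, 1 are all present; 2 is the first non-negative integer missing from the set.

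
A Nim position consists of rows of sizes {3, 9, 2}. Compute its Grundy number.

Nim-sum: 3 ⊕ 9 ⊕ 2 = 8.

8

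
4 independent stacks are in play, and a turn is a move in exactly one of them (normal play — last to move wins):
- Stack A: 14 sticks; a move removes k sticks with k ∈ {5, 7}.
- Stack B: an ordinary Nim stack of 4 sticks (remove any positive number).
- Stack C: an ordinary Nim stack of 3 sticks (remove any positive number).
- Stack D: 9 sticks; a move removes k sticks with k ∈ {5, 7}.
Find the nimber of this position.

6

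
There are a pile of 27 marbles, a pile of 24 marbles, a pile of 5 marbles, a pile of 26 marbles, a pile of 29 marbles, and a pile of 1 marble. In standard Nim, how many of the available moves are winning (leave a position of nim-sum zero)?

0

Bitwise XOR of the heap sizes:
  11011  (27)
  11000  (24)
  00101  (5)
  11010  (26)
  11101  (29)
  00001  (1)
  -----
  00000  (0)
The nim-sum is already 0, so every move leaves a nonzero nim-sum — there are no winning moves.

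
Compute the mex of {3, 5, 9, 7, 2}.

0

0 is not in the set, so the mex is 0.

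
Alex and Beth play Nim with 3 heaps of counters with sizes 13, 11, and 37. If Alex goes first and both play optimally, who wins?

In binary:
  001101  (13)
  001011  (11)
  100101  (37)
  ------
  100011  (35)
The nim-sum is 35 ≠ 0, so this is an N-position: the player to move can win; Alex has a winning move.

Alex wins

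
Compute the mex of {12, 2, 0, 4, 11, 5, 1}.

3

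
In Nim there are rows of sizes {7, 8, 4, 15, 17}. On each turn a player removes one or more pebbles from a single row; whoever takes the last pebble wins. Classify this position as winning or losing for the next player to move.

Winning position

Nim-sum: 7 ^ 8 ^ 4 ^ 15 ^ 17 = 21.
The nim-sum is 21 ≠ 0, so this is an N-position: the player to move can win.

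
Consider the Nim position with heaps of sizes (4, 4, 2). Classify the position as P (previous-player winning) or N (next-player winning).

Nim-sum: 4 XOR 4 XOR 2 = 2.
The nim-sum is 2 ≠ 0, so this is an N-position: the player to move can win.

N-position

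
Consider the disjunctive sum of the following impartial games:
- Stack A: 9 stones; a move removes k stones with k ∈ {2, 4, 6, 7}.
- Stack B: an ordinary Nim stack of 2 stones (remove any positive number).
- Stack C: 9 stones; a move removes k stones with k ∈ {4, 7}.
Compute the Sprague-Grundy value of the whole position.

Build the Grundy sequence for stack A with g(k) = mex{g(k−s) : s ∈ {2, 4, 6, 7}, s ≤ k}:
k:     0  1  2  3  4  5  6  7  8  9
g(k):  0  0  1  1  2  2  3  3  4  0
So g(9) = 0.
Stack B is a plain Nim stack of size 2, so its Grundy value is 2.
For stack C, compute g(0), g(1), … with moves {4, 7}:
k:     0  1  2  3  4  5  6  7  8  9
g(k):  0  0  0  0  1  1  1  1  2  2
So g(9) = 2.
The value of a disjunctive sum is the nim-sum of the parts.
Combined value = 0 ⊕ 2 ⊕ 2 = 0.

0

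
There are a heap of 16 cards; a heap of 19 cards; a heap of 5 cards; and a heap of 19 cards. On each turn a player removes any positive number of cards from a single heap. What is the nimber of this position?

Compute the nim-sum pairwise:
16 ⊕ 19 = 3
3 ⊕ 5 = 6
6 ⊕ 19 = 21

21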